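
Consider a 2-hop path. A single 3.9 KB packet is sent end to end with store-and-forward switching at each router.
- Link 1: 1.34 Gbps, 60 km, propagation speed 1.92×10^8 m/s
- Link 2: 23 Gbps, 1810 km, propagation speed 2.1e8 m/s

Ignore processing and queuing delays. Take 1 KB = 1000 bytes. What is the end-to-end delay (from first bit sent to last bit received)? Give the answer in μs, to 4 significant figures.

L = 31200 bits.
Transmission delays (L/R per hop): 23.2836, 1.35652 μs; sum = 24.6401 μs.
Propagation delays (d/s per hop): 312.5, 8619.05 μs; sum = 8931.55 μs.
End-to-end = 8956 μs.

8956 μs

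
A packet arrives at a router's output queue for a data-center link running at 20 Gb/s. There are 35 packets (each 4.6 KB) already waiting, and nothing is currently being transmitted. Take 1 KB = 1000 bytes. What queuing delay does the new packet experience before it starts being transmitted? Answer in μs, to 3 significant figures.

64.4 μs

Each queued packet: L/R = 36800/20000000000 = 1.84 μs.
35 queued → 64.4 μs.
Queuing delay = 64.4 μs.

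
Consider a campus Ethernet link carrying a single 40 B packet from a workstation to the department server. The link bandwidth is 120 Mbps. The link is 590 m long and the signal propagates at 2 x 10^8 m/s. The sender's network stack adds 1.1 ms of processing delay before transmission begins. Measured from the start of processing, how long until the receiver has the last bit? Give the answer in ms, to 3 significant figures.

1.11 ms

L = 40 × 8 = 320 bits.
Transmission delay = L/R = 320 / 120000000 = 0.00266667 ms.
Propagation delay = d/s = 590 m / 200000000 m/s = 0.00295 ms.
Plus processing delay 1.1 ms = 1.1 ms.
Total = 1.11 ms.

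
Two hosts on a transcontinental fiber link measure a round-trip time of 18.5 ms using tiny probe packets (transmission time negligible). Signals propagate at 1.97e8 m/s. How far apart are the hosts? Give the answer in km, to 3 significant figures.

One-way propagation = RTT/2 = 9.25 ms.
d = s × t = 197000000 × 0.00925 = 1820 km.

1820 km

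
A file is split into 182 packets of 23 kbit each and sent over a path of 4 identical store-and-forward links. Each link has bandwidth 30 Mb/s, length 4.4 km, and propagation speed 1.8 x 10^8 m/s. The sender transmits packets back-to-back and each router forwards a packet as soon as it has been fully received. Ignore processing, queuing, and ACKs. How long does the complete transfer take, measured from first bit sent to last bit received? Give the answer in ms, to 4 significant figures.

Per-hop transmission t_tx = L/R = 23000/30000000 = 0.766667 ms.
Per-hop propagation t_prop = 4400/180000000 = 0.0244444 ms.
Pipeline fill: first packet needs 4·t_tx to clear all hops; remaining 181 packets each add one t_tx.
Total = (4+182-1)·t_tx + 4·t_prop = 185·0.766667 + 4·0.0244444 = 141.9 ms.

141.9 ms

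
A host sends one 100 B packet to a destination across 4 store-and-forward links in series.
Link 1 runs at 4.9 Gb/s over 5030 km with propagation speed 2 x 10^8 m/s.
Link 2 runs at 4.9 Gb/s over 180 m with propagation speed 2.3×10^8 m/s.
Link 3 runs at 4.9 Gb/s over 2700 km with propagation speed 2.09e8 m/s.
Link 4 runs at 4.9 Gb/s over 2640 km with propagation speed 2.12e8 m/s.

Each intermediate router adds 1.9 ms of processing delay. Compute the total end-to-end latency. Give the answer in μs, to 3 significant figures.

L = 100 × 8 = 800 bits.
Transmission delay per hop = L/R = 800/4900000000 = 0.163265 μs; 4 hops → 0.653061 μs.
Propagation delays (d/s per hop): 25150, 0.782609, 12918.7, 12452.8 μs; sum = 50522.3 μs.
Processing at 3 router(s): 3 × 1.9 ms = 5700 μs.
End-to-end = 56200 μs.

56200 μs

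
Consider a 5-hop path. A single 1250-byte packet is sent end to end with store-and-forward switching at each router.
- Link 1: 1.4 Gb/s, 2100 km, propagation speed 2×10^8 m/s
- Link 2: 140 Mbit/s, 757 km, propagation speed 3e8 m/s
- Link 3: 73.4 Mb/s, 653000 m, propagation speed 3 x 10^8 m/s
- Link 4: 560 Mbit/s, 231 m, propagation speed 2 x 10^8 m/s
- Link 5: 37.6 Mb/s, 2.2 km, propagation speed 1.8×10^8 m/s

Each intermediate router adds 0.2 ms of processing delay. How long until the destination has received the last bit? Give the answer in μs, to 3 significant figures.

16500 μs

L = 1250 × 8 = 10000 bits.
Transmission delays (L/R per hop): 7.14286, 71.4286, 136.24, 17.8571, 265.957 μs; sum = 498.626 μs.
Propagation delays (d/s per hop): 10500, 2523.33, 2176.67, 1.155, 12.2222 μs; sum = 15213.4 μs.
Processing at 4 router(s): 4 × 0.2 ms = 800 μs.
End-to-end = 16500 μs.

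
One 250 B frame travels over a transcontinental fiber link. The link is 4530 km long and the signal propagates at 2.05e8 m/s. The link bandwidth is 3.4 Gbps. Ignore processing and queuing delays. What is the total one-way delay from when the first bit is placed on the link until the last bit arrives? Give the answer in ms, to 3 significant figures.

22.1 ms

L = 250 × 8 = 2000 bits.
Transmission delay = L/R = 2000 / 3400000000 = 0.000588235 ms.
Propagation delay = d/s = 4530000 m / 2.05e+08 m/s = 22.0976 ms.
Total = 22.1 ms.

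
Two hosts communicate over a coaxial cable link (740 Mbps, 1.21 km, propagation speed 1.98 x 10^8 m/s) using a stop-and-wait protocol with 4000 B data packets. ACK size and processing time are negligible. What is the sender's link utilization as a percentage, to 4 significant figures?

t_tx = L/R = 32000/740000000 = 4.32432e-05 s.
t_prop = 1210/198000000 = 6.11111e-06 s; RTT = 1.22222e-05 s.
Cycle = t_tx + RTT = 5.54655e-05 s.
Utilization = t_tx / cycle = 4.32432e-05/5.54655e-05 = 77.96 %.

77.96 %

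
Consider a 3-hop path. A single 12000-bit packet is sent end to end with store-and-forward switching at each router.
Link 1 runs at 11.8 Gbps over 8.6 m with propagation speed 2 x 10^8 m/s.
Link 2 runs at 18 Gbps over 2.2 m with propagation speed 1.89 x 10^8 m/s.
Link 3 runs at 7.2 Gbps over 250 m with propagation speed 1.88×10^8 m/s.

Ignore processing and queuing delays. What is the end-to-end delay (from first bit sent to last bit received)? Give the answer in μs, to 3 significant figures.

Transmission delays (L/R per hop): 1.01695, 0.666667, 1.66667 μs; sum = 3.35028 μs.
Propagation delays (d/s per hop): 0.043, 0.0116402, 1.32979 μs; sum = 1.38443 μs.
End-to-end = 4.73 μs.

4.73 μs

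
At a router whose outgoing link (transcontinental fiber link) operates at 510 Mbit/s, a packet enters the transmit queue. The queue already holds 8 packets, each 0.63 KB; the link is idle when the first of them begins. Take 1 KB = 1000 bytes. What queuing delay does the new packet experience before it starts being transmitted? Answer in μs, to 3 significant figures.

Each queued packet: L/R = 5040/510000000 = 9.88235 μs.
8 queued → 79.0588 μs.
Queuing delay = 79.1 μs.

79.1 μs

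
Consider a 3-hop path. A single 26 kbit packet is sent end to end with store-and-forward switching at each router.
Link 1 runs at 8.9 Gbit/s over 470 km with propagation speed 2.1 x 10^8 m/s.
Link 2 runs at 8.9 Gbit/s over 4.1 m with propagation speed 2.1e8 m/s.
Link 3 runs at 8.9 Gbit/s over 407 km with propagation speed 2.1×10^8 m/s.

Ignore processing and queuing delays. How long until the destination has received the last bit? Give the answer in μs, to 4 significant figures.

4185 μs

L = 26000 bits.
Transmission delay per hop = L/R = 26000/8900000000 = 2.92135 μs; 3 hops → 8.76404 μs.
Propagation delays (d/s per hop): 2238.1, 0.0195238, 1938.1 μs; sum = 4176.21 μs.
End-to-end = 4185 μs.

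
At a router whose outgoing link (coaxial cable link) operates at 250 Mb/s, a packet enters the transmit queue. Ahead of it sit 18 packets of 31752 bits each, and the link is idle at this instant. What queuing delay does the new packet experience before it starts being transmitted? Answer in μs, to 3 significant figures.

Each queued packet: L/R = 31752/250000000 = 127.008 μs.
18 queued → 2286.14 μs.
Queuing delay = 2290 μs.

2290 μs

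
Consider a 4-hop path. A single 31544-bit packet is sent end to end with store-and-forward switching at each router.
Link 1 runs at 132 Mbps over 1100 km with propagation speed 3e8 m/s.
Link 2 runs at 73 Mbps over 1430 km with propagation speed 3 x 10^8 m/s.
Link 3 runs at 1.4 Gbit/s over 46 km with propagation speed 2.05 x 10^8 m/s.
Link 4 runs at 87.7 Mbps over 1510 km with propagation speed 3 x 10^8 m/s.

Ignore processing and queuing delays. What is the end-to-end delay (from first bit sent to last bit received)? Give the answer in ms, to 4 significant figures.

14.74 ms

Transmission delays (L/R per hop): 0.23897, 0.43211, 0.0225314, 0.359681 ms; sum = 1.05329 ms.
Propagation delays (d/s per hop): 3.66667, 4.76667, 0.22439, 5.03333 ms; sum = 13.6911 ms.
End-to-end = 14.74 ms.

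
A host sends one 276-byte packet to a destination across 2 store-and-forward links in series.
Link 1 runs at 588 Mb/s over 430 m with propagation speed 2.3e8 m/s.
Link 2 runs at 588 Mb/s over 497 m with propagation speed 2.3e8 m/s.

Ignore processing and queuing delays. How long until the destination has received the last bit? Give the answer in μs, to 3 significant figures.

11.5 μs

L = 276 × 8 = 2208 bits.
Transmission delay per hop = L/R = 2208/588000000 = 3.7551 μs; 2 hops → 7.5102 μs.
Propagation delays (d/s per hop): 1.86957, 2.16087 μs; sum = 4.03043 μs.
End-to-end = 11.5 μs.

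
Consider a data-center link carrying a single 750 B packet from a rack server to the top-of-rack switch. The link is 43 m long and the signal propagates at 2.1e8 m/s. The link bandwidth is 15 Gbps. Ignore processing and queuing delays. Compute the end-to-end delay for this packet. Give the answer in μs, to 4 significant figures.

0.6048 μs

L = 750 × 8 = 6000 bits.
Transmission delay = L/R = 6000 / 15000000000 = 0.4 μs.
Propagation delay = d/s = 43 m / 210000000 m/s = 0.204762 μs.
Total = 0.6048 μs.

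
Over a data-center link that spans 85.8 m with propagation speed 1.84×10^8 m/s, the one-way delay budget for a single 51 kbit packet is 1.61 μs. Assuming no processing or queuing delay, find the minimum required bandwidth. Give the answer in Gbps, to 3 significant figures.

Propagation delay = 85.8 / 184000000 = 0.466304 μs.
Transmission budget = 1.61 − 0.466304 = 1.1437 μs.
R ≥ L / t_tx = 51000 bits / 1.1437e-06 s = 44.6 Gbps.

44.6 Gbps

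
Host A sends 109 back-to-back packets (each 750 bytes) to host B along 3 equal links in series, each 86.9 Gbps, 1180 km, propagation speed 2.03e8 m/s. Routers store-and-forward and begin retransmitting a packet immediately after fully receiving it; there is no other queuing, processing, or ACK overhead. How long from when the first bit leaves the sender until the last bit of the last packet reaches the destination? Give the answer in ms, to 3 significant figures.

17.4 ms

Per-hop transmission t_tx = L/R = 6000/86900000000 = 6.90449e-05 ms.
Per-hop propagation t_prop = 1180000/2.03e+08 = 5.81281 ms.
Pipeline fill: first packet needs 3·t_tx to clear all hops; remaining 108 packets each add one t_tx.
Total = (3+109-1)·t_tx + 3·t_prop = 111·6.90449e-05 + 3·5.81281 = 17.4 ms.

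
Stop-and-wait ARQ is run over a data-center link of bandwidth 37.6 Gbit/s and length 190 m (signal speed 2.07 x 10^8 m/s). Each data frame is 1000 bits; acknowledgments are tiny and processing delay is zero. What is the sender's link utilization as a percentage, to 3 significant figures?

1.43 %

t_tx = L/R = 1000/37600000000 = 2.65957e-08 s.
t_prop = 190/2.07e+08 = 9.17874e-07 s; RTT = 1.83575e-06 s.
Cycle = t_tx + RTT = 1.86234e-06 s.
Utilization = t_tx / cycle = 2.65957e-08/1.86234e-06 = 1.43 %.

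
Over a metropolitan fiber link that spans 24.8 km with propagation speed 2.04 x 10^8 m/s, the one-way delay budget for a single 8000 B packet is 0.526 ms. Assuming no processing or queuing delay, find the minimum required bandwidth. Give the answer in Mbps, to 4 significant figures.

158.2 Mbps

L = 64000 bits.
Propagation delay = 24800 / 204000000 = 0.121569 ms.
Transmission budget = 0.526 − 0.121569 = 0.404431 ms.
R ≥ L / t_tx = 64000 bits / 0.000404431 s = 158.2 Mbps.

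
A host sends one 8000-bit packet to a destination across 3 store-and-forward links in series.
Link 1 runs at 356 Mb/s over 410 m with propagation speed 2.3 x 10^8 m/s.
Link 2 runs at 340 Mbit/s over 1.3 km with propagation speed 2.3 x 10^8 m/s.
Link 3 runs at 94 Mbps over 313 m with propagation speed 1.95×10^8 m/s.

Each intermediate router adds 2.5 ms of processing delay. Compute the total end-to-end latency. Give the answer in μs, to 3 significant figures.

5140 μs

Transmission delays (L/R per hop): 22.4719, 23.5294, 85.1064 μs; sum = 131.108 μs.
Propagation delays (d/s per hop): 1.78261, 5.65217, 1.60513 μs; sum = 9.03991 μs.
Processing at 2 router(s): 2 × 2.5 ms = 5000 μs.
End-to-end = 5140 μs.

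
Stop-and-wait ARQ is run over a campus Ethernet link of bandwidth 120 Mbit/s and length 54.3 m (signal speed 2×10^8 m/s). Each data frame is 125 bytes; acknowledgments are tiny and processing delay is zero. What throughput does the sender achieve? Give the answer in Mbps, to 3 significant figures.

113 Mbps

t_tx = L/R = 1000/120000000 = 8.33333e-06 s.
t_prop = 54.3/200000000 = 2.715e-07 s; RTT = 5.43e-07 s.
Cycle = t_tx + RTT = 8.87633e-06 s.
Throughput = L / cycle = 1000 / 8.87633e-06 = 113 Mbps.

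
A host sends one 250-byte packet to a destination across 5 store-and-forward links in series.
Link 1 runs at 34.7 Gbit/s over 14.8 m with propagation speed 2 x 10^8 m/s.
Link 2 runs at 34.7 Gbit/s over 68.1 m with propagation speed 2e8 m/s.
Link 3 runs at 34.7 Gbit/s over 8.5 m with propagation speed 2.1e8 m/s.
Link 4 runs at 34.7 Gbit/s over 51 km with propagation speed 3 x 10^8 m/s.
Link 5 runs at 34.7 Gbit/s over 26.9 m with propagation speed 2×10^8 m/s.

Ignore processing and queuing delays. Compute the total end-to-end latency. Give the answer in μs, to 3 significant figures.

L = 250 × 8 = 2000 bits.
Transmission delay per hop = L/R = 2000/34700000000 = 0.0576369 μs; 5 hops → 0.288184 μs.
Propagation delays (d/s per hop): 0.074, 0.3405, 0.0404762, 170, 0.1345 μs; sum = 170.589 μs.
End-to-end = 171 μs.

171 μs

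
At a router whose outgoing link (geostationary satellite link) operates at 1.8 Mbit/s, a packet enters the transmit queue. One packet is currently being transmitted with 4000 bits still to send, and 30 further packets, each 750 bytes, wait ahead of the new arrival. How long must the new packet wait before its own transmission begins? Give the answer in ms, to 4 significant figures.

Each queued packet: L/R = 6000/1800000 = 3.33333 ms.
30 queued → 100 ms.
Plus remaining 4000 bits of current packet: 2.22222 ms.
Queuing delay = 102.2 ms.

102.2 ms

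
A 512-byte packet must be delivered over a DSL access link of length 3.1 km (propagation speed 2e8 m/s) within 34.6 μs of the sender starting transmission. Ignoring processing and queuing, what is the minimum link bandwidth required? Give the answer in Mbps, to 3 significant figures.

L = 4096 bits.
Propagation delay = 3100 / 200000000 = 15.5 μs.
Transmission budget = 34.6 − 15.5 = 19.1 μs.
R ≥ L / t_tx = 4096 bits / 1.91e-05 s = 214 Mbps.

214 Mbps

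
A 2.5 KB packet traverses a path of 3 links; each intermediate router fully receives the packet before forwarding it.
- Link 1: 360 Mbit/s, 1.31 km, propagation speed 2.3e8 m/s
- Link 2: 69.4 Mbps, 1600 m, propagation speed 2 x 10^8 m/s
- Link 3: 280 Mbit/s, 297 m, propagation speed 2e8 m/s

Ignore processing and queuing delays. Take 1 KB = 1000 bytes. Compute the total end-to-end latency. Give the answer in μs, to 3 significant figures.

L = 20000 bits.
Transmission delays (L/R per hop): 55.5556, 288.184, 71.4286 μs; sum = 415.169 μs.
Propagation delays (d/s per hop): 5.69565, 8, 1.485 μs; sum = 15.1807 μs.
End-to-end = 430 μs.

430 μs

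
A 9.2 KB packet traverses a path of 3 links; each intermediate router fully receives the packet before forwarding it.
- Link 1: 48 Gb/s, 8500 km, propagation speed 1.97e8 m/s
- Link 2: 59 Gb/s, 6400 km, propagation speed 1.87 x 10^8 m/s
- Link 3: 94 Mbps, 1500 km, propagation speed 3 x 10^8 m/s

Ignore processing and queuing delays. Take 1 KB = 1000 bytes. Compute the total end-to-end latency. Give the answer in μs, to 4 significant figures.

L = 73600 bits.
Transmission delays (L/R per hop): 1.53333, 1.24746, 782.979 μs; sum = 785.76 μs.
Propagation delays (d/s per hop): 43147.2, 34224.6, 5000 μs; sum = 82371.8 μs.
End-to-end = 83160 μs.

83160 μs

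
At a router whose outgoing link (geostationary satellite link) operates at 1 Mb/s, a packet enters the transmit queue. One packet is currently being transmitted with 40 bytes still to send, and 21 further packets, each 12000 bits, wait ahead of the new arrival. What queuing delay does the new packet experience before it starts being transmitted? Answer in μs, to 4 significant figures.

Each queued packet: L/R = 12000/1000000 = 12000 μs.
21 queued → 252000 μs.
Plus remaining 320 bits of current packet: 320 μs.
Queuing delay = 252300 μs.

252300 μs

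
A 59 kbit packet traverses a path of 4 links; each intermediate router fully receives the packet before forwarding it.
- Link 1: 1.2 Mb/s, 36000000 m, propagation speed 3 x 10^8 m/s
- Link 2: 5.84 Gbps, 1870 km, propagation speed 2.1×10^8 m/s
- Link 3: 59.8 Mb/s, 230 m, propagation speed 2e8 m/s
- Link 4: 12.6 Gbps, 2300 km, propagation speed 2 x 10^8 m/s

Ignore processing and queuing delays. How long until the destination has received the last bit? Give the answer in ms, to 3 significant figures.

191 ms

L = 59000 bits.
Transmission delays (L/R per hop): 49.1667, 0.0101027, 0.986622, 0.00468254 ms; sum = 50.1681 ms.
Propagation delays (d/s per hop): 120, 8.90476, 0.00115, 11.5 ms; sum = 140.406 ms.
End-to-end = 191 ms.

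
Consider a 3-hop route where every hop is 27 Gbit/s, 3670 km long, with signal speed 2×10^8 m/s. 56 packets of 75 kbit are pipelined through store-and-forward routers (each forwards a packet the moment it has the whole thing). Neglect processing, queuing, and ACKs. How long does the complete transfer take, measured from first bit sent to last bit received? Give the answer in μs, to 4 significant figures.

Per-hop transmission t_tx = L/R = 75000/27000000000 = 2.77778 μs.
Per-hop propagation t_prop = 3670000/200000000 = 18350 μs.
Pipeline fill: first packet needs 3·t_tx to clear all hops; remaining 55 packets each add one t_tx.
Total = (3+56-1)·t_tx + 3·t_prop = 58·2.77778 + 3·18350 = 55210 μs.

55210 μs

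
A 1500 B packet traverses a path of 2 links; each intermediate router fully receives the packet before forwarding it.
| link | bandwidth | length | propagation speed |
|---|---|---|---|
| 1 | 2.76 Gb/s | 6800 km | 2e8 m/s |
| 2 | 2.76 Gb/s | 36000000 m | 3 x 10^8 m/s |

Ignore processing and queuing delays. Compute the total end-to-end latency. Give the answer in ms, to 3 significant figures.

154 ms

L = 1500 × 8 = 12000 bits.
Transmission delay per hop = L/R = 12000/2760000000 = 0.00434783 ms; 2 hops → 0.00869565 ms.
Propagation delays (d/s per hop): 34, 120 ms; sum = 154 ms.
End-to-end = 154 ms.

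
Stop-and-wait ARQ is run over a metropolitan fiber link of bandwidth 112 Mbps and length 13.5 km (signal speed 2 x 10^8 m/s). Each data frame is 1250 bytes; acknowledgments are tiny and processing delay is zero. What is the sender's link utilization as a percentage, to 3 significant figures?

t_tx = L/R = 10000/112000000 = 8.92857e-05 s.
t_prop = 13500/200000000 = 6.75e-05 s; RTT = 0.000135 s.
Cycle = t_tx + RTT = 0.000224286 s.
Utilization = t_tx / cycle = 8.92857e-05/0.000224286 = 39.8 %.

39.8 %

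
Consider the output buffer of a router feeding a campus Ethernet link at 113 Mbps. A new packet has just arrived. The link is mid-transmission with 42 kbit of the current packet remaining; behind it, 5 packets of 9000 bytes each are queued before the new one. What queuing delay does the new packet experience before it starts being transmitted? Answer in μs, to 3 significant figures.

3560 μs

Each queued packet: L/R = 72000/113000000 = 637.168 μs.
5 queued → 3185.84 μs.
Plus remaining 42000 bits of current packet: 371.681 μs.
Queuing delay = 3560 μs.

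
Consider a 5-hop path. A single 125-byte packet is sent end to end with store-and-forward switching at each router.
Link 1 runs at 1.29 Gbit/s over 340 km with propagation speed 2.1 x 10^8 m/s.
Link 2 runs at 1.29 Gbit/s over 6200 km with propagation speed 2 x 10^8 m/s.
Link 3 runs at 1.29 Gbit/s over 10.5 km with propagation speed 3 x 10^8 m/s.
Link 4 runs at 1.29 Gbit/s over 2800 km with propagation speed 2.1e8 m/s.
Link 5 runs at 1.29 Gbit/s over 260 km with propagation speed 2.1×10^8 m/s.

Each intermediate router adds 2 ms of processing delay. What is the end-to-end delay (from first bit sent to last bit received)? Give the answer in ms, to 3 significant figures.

55.2 ms

L = 125 × 8 = 1000 bits.
Transmission delay per hop = L/R = 1000/1290000000 = 0.000775194 ms; 5 hops → 0.00387597 ms.
Propagation delays (d/s per hop): 1.61905, 31, 0.035, 13.3333, 1.2381 ms; sum = 47.2255 ms.
Processing at 4 router(s): 4 × 2 ms = 8 ms.
End-to-end = 55.2 ms.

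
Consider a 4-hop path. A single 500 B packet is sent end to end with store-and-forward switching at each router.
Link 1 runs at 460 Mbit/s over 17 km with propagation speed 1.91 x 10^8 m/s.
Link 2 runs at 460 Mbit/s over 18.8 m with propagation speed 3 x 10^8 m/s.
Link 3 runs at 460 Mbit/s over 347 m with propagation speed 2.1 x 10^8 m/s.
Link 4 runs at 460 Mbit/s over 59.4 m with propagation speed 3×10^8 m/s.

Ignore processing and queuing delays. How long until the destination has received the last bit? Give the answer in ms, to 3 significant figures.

L = 500 × 8 = 4000 bits.
Transmission delay per hop = L/R = 4000/460000000 = 0.00869565 ms; 4 hops → 0.0347826 ms.
Propagation delays (d/s per hop): 0.0890052, 6.26667e-05, 0.00165238, 0.000198 ms; sum = 0.0909183 ms.
End-to-end = 0.126 ms.

0.126 ms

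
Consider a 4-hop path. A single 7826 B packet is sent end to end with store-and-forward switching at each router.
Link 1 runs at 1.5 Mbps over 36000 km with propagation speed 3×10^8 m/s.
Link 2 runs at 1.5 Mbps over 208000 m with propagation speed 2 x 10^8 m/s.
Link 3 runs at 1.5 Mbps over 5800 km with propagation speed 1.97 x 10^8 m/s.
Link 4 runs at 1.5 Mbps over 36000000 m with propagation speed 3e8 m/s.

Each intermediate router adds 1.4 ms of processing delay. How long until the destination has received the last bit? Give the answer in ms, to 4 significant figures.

L = 7826 × 8 = 62608 bits.
Transmission delay per hop = L/R = 62608/1500000 = 41.7387 ms; 4 hops → 166.955 ms.
Propagation delays (d/s per hop): 120, 1.04, 29.4416, 120 ms; sum = 270.482 ms.
Processing at 3 router(s): 3 × 1.4 ms = 4.2 ms.
End-to-end = 441.6 ms.

441.6 ms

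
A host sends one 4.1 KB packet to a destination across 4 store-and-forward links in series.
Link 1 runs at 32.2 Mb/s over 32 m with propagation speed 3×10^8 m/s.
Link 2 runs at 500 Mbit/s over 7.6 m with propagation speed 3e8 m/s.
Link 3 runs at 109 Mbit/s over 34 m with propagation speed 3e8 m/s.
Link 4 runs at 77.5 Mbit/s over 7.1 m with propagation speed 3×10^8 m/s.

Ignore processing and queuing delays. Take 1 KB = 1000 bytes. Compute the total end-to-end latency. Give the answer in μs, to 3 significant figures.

L = 32800 bits.
Transmission delays (L/R per hop): 1018.63, 65.6, 300.917, 423.226 μs; sum = 1808.38 μs.
Propagation delays (d/s per hop): 0.106667, 0.0253333, 0.113333, 0.0236667 μs; sum = 0.269 μs.
End-to-end = 1810 μs.

1810 μs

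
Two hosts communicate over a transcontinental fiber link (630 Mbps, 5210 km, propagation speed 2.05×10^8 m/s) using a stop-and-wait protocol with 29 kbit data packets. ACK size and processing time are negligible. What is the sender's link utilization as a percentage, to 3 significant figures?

t_tx = L/R = 29000/630000000 = 4.60317e-05 s.
t_prop = 5210000/2.05e+08 = 0.0254146 s; RTT = 0.0508293 s.
Cycle = t_tx + RTT = 0.0508753 s.
Utilization = t_tx / cycle = 4.60317e-05/0.0508753 = 0.0905 %.

0.0905 %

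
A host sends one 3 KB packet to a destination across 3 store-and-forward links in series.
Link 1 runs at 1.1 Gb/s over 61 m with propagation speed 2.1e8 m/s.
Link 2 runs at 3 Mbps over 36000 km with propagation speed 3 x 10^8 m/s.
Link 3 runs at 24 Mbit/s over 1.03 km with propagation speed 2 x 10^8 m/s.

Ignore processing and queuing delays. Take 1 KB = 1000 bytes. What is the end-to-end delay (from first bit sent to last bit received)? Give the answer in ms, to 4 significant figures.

L = 24000 bits.
Transmission delays (L/R per hop): 0.0218182, 8, 1 ms; sum = 9.02182 ms.
Propagation delays (d/s per hop): 0.000290476, 120, 0.00515 ms; sum = 120.005 ms.
End-to-end = 129.0 ms.

129.0 ms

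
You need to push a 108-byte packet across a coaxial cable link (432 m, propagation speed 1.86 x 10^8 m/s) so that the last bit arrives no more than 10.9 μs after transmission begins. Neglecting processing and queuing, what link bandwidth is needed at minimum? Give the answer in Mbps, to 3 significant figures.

L = 864 bits.
Propagation delay = 432 / 186000000 = 2.32258 μs.
Transmission budget = 10.9 − 2.32258 = 8.57742 μs.
R ≥ L / t_tx = 864 bits / 8.57742e-06 s = 101 Mbps.

101 Mbps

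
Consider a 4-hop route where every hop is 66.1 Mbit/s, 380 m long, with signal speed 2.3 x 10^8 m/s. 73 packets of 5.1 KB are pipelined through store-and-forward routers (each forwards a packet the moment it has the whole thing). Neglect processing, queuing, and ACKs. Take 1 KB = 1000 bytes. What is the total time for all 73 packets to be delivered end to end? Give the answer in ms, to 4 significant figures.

46.92 ms

Per-hop transmission t_tx = L/R = 40800/6.61e+07 = 0.617247 ms.
Per-hop propagation t_prop = 380/2.3e+08 = 0.00165217 ms.
Pipeline fill: first packet needs 4·t_tx to clear all hops; remaining 72 packets each add one t_tx.
Total = (4+73-1)·t_tx + 4·t_prop = 76·0.617247 + 4·0.00165217 = 46.92 ms.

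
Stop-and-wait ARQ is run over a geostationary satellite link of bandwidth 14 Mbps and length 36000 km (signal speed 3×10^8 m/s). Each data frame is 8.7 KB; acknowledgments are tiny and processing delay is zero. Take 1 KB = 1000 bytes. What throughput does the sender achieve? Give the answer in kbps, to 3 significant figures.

t_tx = L/R = 69600/14000000 = 0.00497143 s.
t_prop = 36000000/300000000 = 0.12 s; RTT = 0.24 s.
Cycle = t_tx + RTT = 0.244971 s.
Throughput = L / cycle = 69600 / 0.244971 = 284 kbps.

284 kbps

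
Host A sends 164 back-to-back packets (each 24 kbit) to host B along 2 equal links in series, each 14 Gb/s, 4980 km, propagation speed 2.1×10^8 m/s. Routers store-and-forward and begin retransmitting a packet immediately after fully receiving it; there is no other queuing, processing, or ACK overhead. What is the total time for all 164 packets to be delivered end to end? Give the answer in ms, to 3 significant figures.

Per-hop transmission t_tx = L/R = 24000/14000000000 = 0.00171429 ms.
Per-hop propagation t_prop = 4980000/210000000 = 23.7143 ms.
Pipeline fill: first packet needs 2·t_tx to clear all hops; remaining 163 packets each add one t_tx.
Total = (2+164-1)·t_tx + 2·t_prop = 165·0.00171429 + 2·23.7143 = 47.7 ms.

47.7 ms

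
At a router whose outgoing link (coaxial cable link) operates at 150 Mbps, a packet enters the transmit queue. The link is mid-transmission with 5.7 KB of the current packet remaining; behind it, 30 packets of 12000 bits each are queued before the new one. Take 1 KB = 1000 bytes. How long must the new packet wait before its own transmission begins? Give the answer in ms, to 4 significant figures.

Each queued packet: L/R = 12000/150000000 = 0.08 ms.
30 queued → 2.4 ms.
Plus remaining 45600 bits of current packet: 0.304 ms.
Queuing delay = 2.704 ms.

2.704 ms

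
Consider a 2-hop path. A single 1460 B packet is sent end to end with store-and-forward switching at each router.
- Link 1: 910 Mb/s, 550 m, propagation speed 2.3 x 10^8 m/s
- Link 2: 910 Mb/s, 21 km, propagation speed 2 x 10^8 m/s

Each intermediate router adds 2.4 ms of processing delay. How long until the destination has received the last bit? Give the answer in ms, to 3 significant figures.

L = 1460 × 8 = 11680 bits.
Transmission delay per hop = L/R = 11680/910000000 = 0.0128352 ms; 2 hops → 0.0256703 ms.
Propagation delays (d/s per hop): 0.0023913, 0.105 ms; sum = 0.107391 ms.
Processing at 1 router(s): 1 × 2.4 ms = 2.4 ms.
End-to-end = 2.53 ms.

2.53 ms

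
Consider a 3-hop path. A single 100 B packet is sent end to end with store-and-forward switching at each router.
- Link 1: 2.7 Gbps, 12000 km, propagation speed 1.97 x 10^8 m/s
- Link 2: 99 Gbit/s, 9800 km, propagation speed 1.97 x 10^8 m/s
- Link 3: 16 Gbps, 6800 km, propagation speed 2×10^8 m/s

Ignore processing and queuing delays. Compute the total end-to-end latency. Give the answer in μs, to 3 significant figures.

L = 100 × 8 = 800 bits.
Transmission delays (L/R per hop): 0.296296, 0.00808081, 0.05 μs; sum = 0.354377 μs.
Propagation delays (d/s per hop): 60913.7, 49746.2, 34000 μs; sum = 144660 μs.
End-to-end = 145000 μs.

145000 μs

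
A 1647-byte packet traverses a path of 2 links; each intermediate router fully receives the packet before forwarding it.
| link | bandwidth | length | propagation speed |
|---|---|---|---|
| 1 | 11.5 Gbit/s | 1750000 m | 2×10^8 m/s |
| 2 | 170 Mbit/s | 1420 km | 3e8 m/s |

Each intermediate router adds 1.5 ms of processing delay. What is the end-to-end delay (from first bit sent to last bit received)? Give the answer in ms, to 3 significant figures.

15.1 ms

L = 1647 × 8 = 13176 bits.
Transmission delays (L/R per hop): 0.00114574, 0.0775059 ms; sum = 0.0786516 ms.
Propagation delays (d/s per hop): 8.75, 4.73333 ms; sum = 13.4833 ms.
Processing at 1 router(s): 1 × 1.5 ms = 1.5 ms.
End-to-end = 15.1 ms.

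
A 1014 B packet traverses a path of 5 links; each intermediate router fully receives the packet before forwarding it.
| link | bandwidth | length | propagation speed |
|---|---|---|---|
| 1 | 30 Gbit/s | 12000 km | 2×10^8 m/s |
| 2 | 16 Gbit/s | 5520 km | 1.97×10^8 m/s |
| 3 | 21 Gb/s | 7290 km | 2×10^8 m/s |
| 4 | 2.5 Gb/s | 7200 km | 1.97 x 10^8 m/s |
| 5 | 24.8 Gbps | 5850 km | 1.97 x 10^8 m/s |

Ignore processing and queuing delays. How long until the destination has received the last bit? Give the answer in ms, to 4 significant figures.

L = 1014 × 8 = 8112 bits.
Transmission delays (L/R per hop): 0.0002704, 0.000507, 0.000386286, 0.0032448, 0.000327097 ms; sum = 0.00473558 ms.
Propagation delays (d/s per hop): 60, 28.0203, 36.45, 36.5482, 29.6954 ms; sum = 190.714 ms.
End-to-end = 190.7 ms.

190.7 ms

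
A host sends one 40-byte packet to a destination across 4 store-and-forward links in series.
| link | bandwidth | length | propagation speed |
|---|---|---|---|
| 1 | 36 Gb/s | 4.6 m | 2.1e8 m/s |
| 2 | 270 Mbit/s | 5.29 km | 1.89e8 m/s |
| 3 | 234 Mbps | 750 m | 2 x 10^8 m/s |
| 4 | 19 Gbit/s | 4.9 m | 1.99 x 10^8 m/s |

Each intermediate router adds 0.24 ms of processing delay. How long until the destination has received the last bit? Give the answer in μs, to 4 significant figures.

L = 40 × 8 = 320 bits.
Transmission delays (L/R per hop): 0.00888889, 1.18519, 1.36752, 0.0168421 μs; sum = 2.57844 μs.
Propagation delays (d/s per hop): 0.0219048, 27.9894, 3.75, 0.0246231 μs; sum = 31.7859 μs.
Processing at 3 router(s): 3 × 0.24 ms = 720 μs.
End-to-end = 754.4 μs.

754.4 μs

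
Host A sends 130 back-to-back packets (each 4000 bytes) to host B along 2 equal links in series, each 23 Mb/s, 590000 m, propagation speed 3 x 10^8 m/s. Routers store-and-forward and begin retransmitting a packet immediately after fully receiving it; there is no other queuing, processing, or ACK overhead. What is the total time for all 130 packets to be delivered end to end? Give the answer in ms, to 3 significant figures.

186 ms

Per-hop transmission t_tx = L/R = 32000/23000000 = 1.3913 ms.
Per-hop propagation t_prop = 590000/300000000 = 1.96667 ms.
Pipeline fill: first packet needs 2·t_tx to clear all hops; remaining 129 packets each add one t_tx.
Total = (2+130-1)·t_tx + 2·t_prop = 131·1.3913 + 2·1.96667 = 186 ms.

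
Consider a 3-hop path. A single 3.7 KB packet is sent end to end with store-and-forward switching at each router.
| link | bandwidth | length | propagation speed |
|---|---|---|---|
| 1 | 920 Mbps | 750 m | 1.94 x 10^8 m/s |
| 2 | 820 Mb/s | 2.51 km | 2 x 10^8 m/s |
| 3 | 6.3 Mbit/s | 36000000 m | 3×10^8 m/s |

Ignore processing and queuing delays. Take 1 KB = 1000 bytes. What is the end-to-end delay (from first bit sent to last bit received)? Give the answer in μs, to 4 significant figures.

124800 μs

L = 29600 bits.
Transmission delays (L/R per hop): 32.1739, 36.0976, 4698.41 μs; sum = 4766.68 μs.
Propagation delays (d/s per hop): 3.86598, 12.55, 120000 μs; sum = 120016 μs.
End-to-end = 124800 μs.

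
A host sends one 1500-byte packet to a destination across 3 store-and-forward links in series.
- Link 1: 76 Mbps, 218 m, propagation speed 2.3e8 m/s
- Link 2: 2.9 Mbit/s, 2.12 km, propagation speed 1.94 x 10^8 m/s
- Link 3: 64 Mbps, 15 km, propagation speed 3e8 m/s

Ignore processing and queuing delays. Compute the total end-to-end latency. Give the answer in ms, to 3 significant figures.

L = 1500 × 8 = 12000 bits.
Transmission delays (L/R per hop): 0.157895, 4.13793, 0.1875 ms; sum = 4.48333 ms.
Propagation delays (d/s per hop): 0.000947826, 0.0109278, 0.05 ms; sum = 0.0618757 ms.
End-to-end = 4.55 ms.

4.55 ms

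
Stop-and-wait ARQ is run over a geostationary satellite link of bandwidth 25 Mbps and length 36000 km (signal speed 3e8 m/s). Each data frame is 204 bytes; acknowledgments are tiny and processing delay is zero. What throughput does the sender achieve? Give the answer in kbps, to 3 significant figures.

6.80 kbps

t_tx = L/R = 1632/25000000 = 6.528e-05 s.
t_prop = 36000000/300000000 = 0.12 s; RTT = 0.24 s.
Cycle = t_tx + RTT = 0.240065 s.
Throughput = L / cycle = 1632 / 0.240065 = 6.80 kbps.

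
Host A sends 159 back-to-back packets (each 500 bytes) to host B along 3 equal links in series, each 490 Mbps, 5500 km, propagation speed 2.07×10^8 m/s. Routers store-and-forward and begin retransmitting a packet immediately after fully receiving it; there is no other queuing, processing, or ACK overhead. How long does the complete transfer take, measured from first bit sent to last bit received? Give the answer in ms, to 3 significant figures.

Per-hop transmission t_tx = L/R = 4000/490000000 = 0.00816327 ms.
Per-hop propagation t_prop = 5500000/2.07e+08 = 26.57 ms.
Pipeline fill: first packet needs 3·t_tx to clear all hops; remaining 158 packets each add one t_tx.
Total = (3+159-1)·t_tx + 3·t_prop = 161·0.00816327 + 3·26.57 = 81.0 ms.

81.0 ms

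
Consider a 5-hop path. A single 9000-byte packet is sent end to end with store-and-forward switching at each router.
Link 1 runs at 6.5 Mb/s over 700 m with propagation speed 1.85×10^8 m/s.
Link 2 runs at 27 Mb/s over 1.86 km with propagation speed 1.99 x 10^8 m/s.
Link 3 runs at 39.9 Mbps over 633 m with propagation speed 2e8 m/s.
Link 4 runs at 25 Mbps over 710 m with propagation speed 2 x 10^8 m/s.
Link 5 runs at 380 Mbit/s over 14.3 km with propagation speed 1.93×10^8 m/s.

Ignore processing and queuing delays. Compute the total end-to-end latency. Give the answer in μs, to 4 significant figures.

18710 μs

L = 9000 × 8 = 72000 bits.
Transmission delays (L/R per hop): 11076.9, 2666.67, 1804.51, 2880, 189.474 μs; sum = 18617.6 μs.
Propagation delays (d/s per hop): 3.78378, 9.34673, 3.165, 3.55, 74.0933 μs; sum = 93.9388 μs.
End-to-end = 18710 μs.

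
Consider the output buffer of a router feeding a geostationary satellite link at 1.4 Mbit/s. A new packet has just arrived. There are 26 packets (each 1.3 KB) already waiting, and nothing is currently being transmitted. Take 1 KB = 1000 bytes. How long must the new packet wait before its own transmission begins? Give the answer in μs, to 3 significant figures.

193000 μs

Each queued packet: L/R = 10400/1400000 = 7428.57 μs.
26 queued → 193143 μs.
Queuing delay = 193000 μs.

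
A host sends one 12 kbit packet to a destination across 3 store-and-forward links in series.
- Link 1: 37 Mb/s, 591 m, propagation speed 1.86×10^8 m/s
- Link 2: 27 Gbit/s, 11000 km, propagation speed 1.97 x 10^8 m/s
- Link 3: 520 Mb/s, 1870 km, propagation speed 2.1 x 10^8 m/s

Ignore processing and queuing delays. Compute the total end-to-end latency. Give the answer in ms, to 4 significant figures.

L = 12000 bits.
Transmission delays (L/R per hop): 0.324324, 0.000444444, 0.0230769 ms; sum = 0.347846 ms.
Propagation delays (d/s per hop): 0.00317742, 55.8376, 8.90476 ms; sum = 64.7455 ms.
End-to-end = 65.09 ms.

65.09 ms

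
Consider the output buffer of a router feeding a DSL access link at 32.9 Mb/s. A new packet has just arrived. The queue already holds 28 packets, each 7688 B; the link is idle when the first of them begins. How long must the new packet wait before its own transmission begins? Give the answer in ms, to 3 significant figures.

52.3 ms

Each queued packet: L/R = 61504/32900000 = 1.86942 ms.
28 queued → 52.3438 ms.
Queuing delay = 52.3 ms.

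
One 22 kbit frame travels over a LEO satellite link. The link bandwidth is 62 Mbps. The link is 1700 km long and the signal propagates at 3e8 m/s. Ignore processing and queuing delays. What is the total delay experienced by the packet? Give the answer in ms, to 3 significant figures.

6.02 ms

L = 22000 bits.
Transmission delay = L/R = 22000 / 62000000 = 0.354839 ms.
Propagation delay = d/s = 1700000 m / 300000000 m/s = 5.66667 ms.
Total = 6.02 ms.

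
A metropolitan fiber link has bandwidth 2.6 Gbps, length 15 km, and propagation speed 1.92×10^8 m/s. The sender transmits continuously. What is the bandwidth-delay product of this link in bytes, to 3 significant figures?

25400 bytes

Propagation delay = 15000 / 192000000 = 7.8125e-05 s.
BDP = R × t_prop = 2600000000 × 7.8125e-05 = 203125 bits.
In bytes: 203125/8 = 25400 bytes.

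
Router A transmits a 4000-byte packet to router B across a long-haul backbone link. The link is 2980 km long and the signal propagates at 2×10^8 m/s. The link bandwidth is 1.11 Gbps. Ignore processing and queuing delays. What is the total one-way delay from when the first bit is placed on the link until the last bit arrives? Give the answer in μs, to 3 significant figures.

L = 4000 × 8 = 32000 bits.
Transmission delay = L/R = 32000 / 1110000000 = 28.8288 μs.
Propagation delay = d/s = 2980000 m / 200000000 m/s = 14900 μs.
Total = 14900 μs.

14900 μs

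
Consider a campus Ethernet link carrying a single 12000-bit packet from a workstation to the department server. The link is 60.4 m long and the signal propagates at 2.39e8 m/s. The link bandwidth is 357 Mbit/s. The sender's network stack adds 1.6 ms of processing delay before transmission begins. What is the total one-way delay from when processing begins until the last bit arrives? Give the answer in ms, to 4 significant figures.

1.634 ms

Transmission delay = L/R = 12000 / 357000000 = 0.0336134 ms.
Propagation delay = d/s = 60.4 m / 239000000 m/s = 0.00025272 ms.
Plus processing delay 1.6 ms = 1.6 ms.
Total = 1.634 ms.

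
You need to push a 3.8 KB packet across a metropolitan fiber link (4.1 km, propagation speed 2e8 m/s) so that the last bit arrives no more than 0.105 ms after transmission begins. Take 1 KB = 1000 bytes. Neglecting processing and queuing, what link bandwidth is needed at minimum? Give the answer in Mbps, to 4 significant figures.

359.8 Mbps

L = 30400 bits.
Propagation delay = 4100 / 200000000 = 0.0205 ms.
Transmission budget = 0.105 − 0.0205 = 0.0845 ms.
R ≥ L / t_tx = 30400 bits / 8.45e-05 s = 359.8 Mbps.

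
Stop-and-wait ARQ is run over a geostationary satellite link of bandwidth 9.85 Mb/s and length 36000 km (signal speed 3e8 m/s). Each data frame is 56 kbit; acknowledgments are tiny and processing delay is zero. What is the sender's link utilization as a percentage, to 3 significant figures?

2.31 %

t_tx = L/R = 56000/9850000 = 0.00568528 s.
t_prop = 36000000/300000000 = 0.12 s; RTT = 0.24 s.
Cycle = t_tx + RTT = 0.245685 s.
Utilization = t_tx / cycle = 0.00568528/0.245685 = 2.31 %.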